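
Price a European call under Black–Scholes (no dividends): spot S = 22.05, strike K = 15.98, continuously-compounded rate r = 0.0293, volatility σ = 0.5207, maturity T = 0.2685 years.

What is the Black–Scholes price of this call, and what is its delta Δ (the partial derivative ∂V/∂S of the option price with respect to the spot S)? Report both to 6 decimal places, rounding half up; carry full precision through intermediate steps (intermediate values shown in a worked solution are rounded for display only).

σ√T = 0.5207·√0.2685 = 0.269811
d₁ = (ln(S/K) + (r+σ²/2)T) / (σ√T) = (ln(22.05/15.98) + (0.0293+0.5207²/2)·0.2685) / 0.269811 = (0.321975 + 0.044266) / 0.269811 = 1.357397
d₂ = d₁ − σ√T = 1.357397 − 0.269811 = 1.087586
e^{−rT} = e^{−0.0293·0.2685} = 0.992164
N(d₁) = 0.912672,  N(d₂) = 0.861611
Call price V = S·N(d₁) − K·e^{−rT}·N(d₂) = 20.124428 − 13.660652 = 6.463776
Δ = N(d₁) = 0.912672

price = 6.463776
Δ = 0.912672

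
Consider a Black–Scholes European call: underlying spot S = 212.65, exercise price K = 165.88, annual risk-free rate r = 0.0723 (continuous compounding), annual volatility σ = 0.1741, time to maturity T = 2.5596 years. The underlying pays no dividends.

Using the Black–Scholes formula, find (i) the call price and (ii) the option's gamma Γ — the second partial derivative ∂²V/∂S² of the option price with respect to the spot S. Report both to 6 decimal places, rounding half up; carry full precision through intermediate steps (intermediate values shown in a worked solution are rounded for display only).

price = 76.014159
Γ = 0.001600

σ√T = 0.1741·√2.5596 = 0.278538
d₁ = (ln(S/K) + (r+σ²/2)T) / (σ√T) = (ln(212.65/165.88) + (0.0723+0.1741²/2)·2.5596) / 0.278538 = (0.248383 + 0.223851) / 0.278538 = 1.695400
d₂ = d₁ − σ√T = 1.695400 − 0.278538 = 1.416862
e^{−rT} = e^{−0.0723·2.5596} = 0.831055
N(d₁) = 0.955000,  N(d₂) = 0.921738
Call price V = S·N(d₁) − K·e^{−rT}·N(d₂) = 203.080804 − 127.066645 = 76.014159
φ(d₁) = (1/√(2π))·e^{−d₁²/2} = 0.094786
Γ = φ(d₁) / (S·σ·√T) = 0.001600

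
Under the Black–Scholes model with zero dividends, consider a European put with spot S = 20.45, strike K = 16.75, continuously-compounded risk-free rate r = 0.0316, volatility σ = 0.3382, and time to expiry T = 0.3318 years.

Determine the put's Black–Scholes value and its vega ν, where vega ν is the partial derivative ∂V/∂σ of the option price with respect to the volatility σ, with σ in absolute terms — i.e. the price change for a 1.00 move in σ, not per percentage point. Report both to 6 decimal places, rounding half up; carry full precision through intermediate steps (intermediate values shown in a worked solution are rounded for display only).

price = 0.256053
ν = 2.354334

σ√T = 0.3382·√0.3318 = 0.194810
d₁ = (ln(S/K) + (r+σ²/2)T) / (σ√T) = (ln(20.45/16.75) + (0.0316+0.3382²/2)·0.3318) / 0.194810 = (0.199585 + 0.029460) / 0.194810 = 1.175734
d₂ = d₁ − σ√T = 1.175734 − 0.194810 = 0.980924
e^{−rT} = e^{−0.0316·0.3318} = 0.989570
N(−d₁) = 0.119851,  N(−d₂) = 0.163315
Put price V = K·e^{−rT}·N(−d₂) − S·N(−d₁) = 2.706997 − 2.450945 = 0.256053
φ(d₁) = (1/√(2π))·e^{−d₁²/2} = 0.199865
ν = S·φ(d₁)·√T = 2.354334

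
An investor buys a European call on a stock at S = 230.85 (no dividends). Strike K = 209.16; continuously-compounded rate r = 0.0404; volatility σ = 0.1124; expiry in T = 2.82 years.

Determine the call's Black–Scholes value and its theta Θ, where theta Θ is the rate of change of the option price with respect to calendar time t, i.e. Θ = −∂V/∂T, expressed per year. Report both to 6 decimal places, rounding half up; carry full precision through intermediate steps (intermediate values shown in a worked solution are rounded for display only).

price = 46.755841
Θ = -7.864365

σ√T = 0.1124·√2.82 = 0.188752
d₁ = (ln(S/K) + (r+σ²/2)T) / (σ√T) = (ln(230.85/209.16) + (0.0404+0.1124²/2)·2.82) / 0.188752 = (0.098669 + 0.131742) / 0.188752 = 1.220706
d₂ = d₁ − σ√T = 1.220706 − 0.188752 = 1.031954
e^{−rT} = e^{−0.0404·2.82} = 0.892322
N(d₁) = 0.888901,  N(d₂) = 0.848953
Call price V = S·N(d₁) − K·e^{−rT}·N(d₂) = 205.202850 − 158.447009 = 46.755841
φ(d₁) = (1/√(2π))·e^{−d₁²/2} = 0.189380
Θ = −S·φ(d₁)·σ/(2√T) − r·K·e^{−rT}·N(d₂) = −1.463106 − 6.401259 = -7.864365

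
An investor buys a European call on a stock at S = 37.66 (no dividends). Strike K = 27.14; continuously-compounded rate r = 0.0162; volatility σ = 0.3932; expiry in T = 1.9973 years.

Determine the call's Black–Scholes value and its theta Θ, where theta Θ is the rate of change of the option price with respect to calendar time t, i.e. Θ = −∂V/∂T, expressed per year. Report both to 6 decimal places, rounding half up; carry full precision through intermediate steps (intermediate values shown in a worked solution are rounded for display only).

σ√T = 0.3932·√1.9973 = 0.555693
d₁ = (ln(S/K) + (r+σ²/2)T) / (σ√T) = (ln(37.66/27.14) + (0.0162+0.3932²/2)·1.9973) / 0.555693 = (0.327590 + 0.186754) / 0.555693 = 0.925589
d₂ = d₁ − σ√T = 0.925589 − 0.555693 = 0.369896
e^{−rT} = e^{−0.0162·1.9973} = 0.968162
N(d₁) = 0.822670,  N(d₂) = 0.644270
Call price V = S·N(d₁) − K·e^{−rT}·N(d₂) = 30.981760 − 16.928776 = 14.052984
φ(d₁) = (1/√(2π))·e^{−d₁²/2} = 0.259942
Θ = −S·φ(d₁)·σ/(2√T) − r·K·e^{−rT}·N(d₂) = −1.361818 − 0.274246 = -1.636064

price = 14.052984
Θ = -1.636064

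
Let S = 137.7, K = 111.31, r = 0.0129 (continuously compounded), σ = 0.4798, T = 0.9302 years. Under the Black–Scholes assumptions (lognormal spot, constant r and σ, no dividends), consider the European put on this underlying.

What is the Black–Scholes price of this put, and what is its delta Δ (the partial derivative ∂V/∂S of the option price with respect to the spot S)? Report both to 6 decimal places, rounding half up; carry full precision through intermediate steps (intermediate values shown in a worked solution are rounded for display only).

price = 11.362846
Δ = -0.236664

σ√T = 0.4798·√0.9302 = 0.462752
d₁ = (ln(S/K) + (r+σ²/2)T) / (σ√T) = (ln(137.7/111.31) + (0.0129+0.4798²/2)·0.9302) / 0.462752 = (0.212758 + 0.119069) / 0.462752 = 0.717074
d₂ = d₁ − σ√T = 0.717074 − 0.462752 = 0.254322
e^{−rT} = e^{−0.0129·0.9302} = 0.988072
N(−d₁) = 0.236664,  N(−d₂) = 0.399623
Put price V = K·e^{−rT}·N(−d₂) − S·N(−d₁) = 43.951497 − 32.588651 = 11.362846
Δ = −N(−d₁) = -0.236664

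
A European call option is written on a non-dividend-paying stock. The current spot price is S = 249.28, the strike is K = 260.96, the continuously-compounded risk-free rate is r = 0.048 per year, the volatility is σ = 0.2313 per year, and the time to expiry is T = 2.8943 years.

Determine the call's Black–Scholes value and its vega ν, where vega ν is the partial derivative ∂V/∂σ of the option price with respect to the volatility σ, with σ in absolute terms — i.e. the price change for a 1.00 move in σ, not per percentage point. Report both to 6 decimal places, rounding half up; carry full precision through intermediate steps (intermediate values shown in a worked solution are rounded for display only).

σ√T = 0.2313·√2.8943 = 0.393502
d₁ = (ln(S/K) + (r+σ²/2)T) / (σ√T) = (ln(249.28/260.96) + (0.048+0.2313²/2)·2.8943) / 0.393502 = (-0.045790 + 0.216348) / 0.393502 = 0.433436
d₂ = d₁ − σ√T = 0.433436 − 0.393502 = 0.039934
e^{−rT} = e^{−0.048·2.8943} = 0.870292
N(d₁) = 0.667651,  N(d₂) = 0.515927
Call price V = S·N(d₁) − K·e^{−rT}·N(d₂) = 166.432032 − 117.172902 = 49.259129
φ(d₁) = (1/√(2π))·e^{−d₁²/2} = 0.363174
ν = S·φ(d₁)·√T = 154.019082

price = 49.259129
ν = 154.019082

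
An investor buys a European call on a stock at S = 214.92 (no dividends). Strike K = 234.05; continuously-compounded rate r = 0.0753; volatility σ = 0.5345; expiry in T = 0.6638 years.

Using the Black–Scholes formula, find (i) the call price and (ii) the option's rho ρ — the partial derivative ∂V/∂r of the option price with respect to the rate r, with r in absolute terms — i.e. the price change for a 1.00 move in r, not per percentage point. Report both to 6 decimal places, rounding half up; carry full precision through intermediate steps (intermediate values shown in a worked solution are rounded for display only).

σ√T = 0.5345·√0.6638 = 0.435478
d₁ = (ln(S/K) + (r+σ²/2)T) / (σ√T) = (ln(214.92/234.05) + (0.0753+0.5345²/2)·0.6638) / 0.435478 = (-0.085269 + 0.144805) / 0.435478 = 0.136714
d₂ = d₁ − σ√T = 0.136714 − 0.435478 = -0.298764
e^{−rT} = e^{−0.0753·0.6638} = 0.951245
N(d₁) = 0.554371,  N(d₂) = 0.382560
Call price V = S·N(d₁) − K·e^{−rT}·N(d₂) = 119.145514 − 85.172671 = 33.972843
ρ = K·T·e^{−rT}·N(d₂) = 56.537619

price = 33.972843
ρ = 56.537619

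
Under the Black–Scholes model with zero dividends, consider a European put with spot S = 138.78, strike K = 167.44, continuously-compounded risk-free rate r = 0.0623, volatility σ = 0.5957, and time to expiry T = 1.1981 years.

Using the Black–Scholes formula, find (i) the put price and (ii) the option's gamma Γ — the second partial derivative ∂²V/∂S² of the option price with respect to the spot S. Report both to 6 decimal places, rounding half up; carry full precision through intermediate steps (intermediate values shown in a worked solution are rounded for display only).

price = 46.446630
Γ = 0.004358

σ√T = 0.5957·√1.1981 = 0.652040
d₁ = (ln(S/K) + (r+σ²/2)T) / (σ√T) = (ln(138.78/167.44) + (0.0623+0.5957²/2)·1.1981) / 0.652040 = (-0.187735 + 0.287220) / 0.652040 = 0.152574
d₂ = d₁ − σ√T = 0.152574 − 0.652040 = -0.499466
e^{−rT} = e^{−0.0623·1.1981} = 0.928076
N(−d₁) = 0.439367,  N(−d₂) = 0.691274
Put price V = K·e^{−rT}·N(−d₂) − S·N(−d₁) = 107.421986 − 60.975356 = 46.446630
φ(d₁) = (1/√(2π))·e^{−d₁²/2} = 0.394326
Γ = φ(d₁) / (S·σ·√T) = 0.004358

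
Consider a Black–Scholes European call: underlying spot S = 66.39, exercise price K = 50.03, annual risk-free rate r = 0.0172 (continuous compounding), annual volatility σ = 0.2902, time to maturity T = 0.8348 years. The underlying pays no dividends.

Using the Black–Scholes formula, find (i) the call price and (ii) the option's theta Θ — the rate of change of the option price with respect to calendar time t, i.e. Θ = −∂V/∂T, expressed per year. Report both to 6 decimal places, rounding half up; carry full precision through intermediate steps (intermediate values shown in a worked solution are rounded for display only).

σ√T = 0.2902·√0.8348 = 0.265148
d₁ = (ln(S/K) + (r+σ²/2)T) / (σ√T) = (ln(66.39/50.03) + (0.0172+0.2902²/2)·0.8348) / 0.265148 = (0.282924 + 0.049510) / 0.265148 = 1.253767
d₂ = d₁ − σ√T = 1.253767 − 0.265148 = 0.988619
e^{−rT} = e^{−0.0172·0.8348} = 0.985744
N(d₁) = 0.895037,  N(d₂) = 0.838575
Call price V = S·N(d₁) − K·e^{−rT}·N(d₂) = 59.421480 − 41.355819 = 18.065661
φ(d₁) = (1/√(2π))·e^{−d₁²/2} = 0.181790
Θ = −S·φ(d₁)·σ/(2√T) − r·K·e^{−rT}·N(d₂) = −1.916675 − 0.711320 = -2.627995

price = 18.065661
Θ = -2.627995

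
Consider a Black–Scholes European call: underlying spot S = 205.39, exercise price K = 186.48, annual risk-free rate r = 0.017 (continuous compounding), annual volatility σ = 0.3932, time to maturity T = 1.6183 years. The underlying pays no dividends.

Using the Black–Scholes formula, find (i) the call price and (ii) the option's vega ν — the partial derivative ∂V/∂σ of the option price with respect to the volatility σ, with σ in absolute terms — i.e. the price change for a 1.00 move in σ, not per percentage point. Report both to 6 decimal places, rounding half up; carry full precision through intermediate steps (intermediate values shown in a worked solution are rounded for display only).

price = 51.324125
ν = 92.071041

σ√T = 0.3932·√1.6183 = 0.500199
d₁ = (ln(S/K) + (r+σ²/2)T) / (σ√T) = (ln(205.39/186.48) + (0.017+0.3932²/2)·1.6183) / 0.500199 = (0.096587 + 0.152611) / 0.500199 = 0.498196
d₂ = d₁ − σ√T = 0.498196 − 0.500199 = -0.002003
e^{−rT} = e^{−0.017·1.6183} = 0.972864
N(d₁) = 0.690827,  N(d₂) = 0.499201
Call price V = S·N(d₁) − K·e^{−rT}·N(d₂) = 141.888981 − 90.564856 = 51.324125
φ(d₁) = (1/√(2π))·e^{−d₁²/2} = 0.352382
ν = S·φ(d₁)·√T = 92.071041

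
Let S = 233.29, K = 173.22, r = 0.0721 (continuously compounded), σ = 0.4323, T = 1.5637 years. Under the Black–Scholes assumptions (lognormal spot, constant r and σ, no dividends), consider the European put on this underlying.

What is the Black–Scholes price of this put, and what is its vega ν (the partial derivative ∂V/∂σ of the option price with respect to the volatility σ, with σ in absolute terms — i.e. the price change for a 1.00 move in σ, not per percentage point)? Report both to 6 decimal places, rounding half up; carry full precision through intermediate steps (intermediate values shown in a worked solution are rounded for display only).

price = 12.980081
ν = 68.500789

σ√T = 0.4323·√1.5637 = 0.540582
d₁ = (ln(S/K) + (r+σ²/2)T) / (σ√T) = (ln(233.29/173.22) + (0.0721+0.4323²/2)·1.5637) / 0.540582 = (0.297720 + 0.258857) / 0.540582 = 1.029588
d₂ = d₁ − σ√T = 1.029588 − 0.540582 = 0.489006
e^{−rT} = e^{−0.0721·1.5637} = 0.893380
N(−d₁) = 0.151602,  N(−d₂) = 0.312419
Put price V = K·e^{−rT}·N(−d₂) − S·N(−d₁) = 48.347237 − 35.367156 = 12.980081
φ(d₁) = (1/√(2π))·e^{−d₁²/2} = 0.234813
ν = S·φ(d₁)·√T = 68.500789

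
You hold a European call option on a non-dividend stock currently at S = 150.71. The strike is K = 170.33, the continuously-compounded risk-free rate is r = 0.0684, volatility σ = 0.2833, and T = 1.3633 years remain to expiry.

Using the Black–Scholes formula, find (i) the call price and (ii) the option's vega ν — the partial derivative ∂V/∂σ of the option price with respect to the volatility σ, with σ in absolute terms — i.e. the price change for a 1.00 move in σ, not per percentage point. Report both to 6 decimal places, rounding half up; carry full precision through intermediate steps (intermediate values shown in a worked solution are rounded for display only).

σ√T = 0.2833·√1.3633 = 0.330782
d₁ = (ln(S/K) + (r+σ²/2)T) / (σ√T) = (ln(150.71/170.33) + (0.0684+0.2833²/2)·1.3633) / 0.330782 = (-0.122380 + 0.147958) / 0.330782 = 0.077326
d₂ = d₁ − σ√T = 0.077326 − 0.330782 = -0.253457
e^{−rT} = e^{−0.0684·1.3633} = 0.910966
N(d₁) = 0.530818,  N(d₂) = 0.399958
Call price V = S·N(d₁) − K·e^{−rT}·N(d₂) = 79.999537 − 62.059360 = 17.940178
φ(d₁) = (1/√(2π))·e^{−d₁²/2} = 0.397751
ν = S·φ(d₁)·√T = 69.992173

price = 17.940178
ν = 69.992173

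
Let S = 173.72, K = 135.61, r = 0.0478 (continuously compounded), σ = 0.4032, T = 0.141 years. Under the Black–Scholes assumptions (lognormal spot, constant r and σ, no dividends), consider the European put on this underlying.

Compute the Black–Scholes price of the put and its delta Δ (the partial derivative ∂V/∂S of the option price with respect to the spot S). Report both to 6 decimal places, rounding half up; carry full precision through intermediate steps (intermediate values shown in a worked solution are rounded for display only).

price = 0.443341
Δ = -0.039543

σ√T = 0.4032·√0.141 = 0.151401
d₁ = (ln(S/K) + (r+σ²/2)T) / (σ√T) = (ln(173.72/135.61) + (0.0478+0.4032²/2)·0.141) / 0.151401 = (0.247662 + 0.018201) / 0.151401 = 1.756011
d₂ = d₁ − σ√T = 1.756011 − 0.151401 = 1.604610
e^{−rT} = e^{−0.0478·0.141} = 0.993283
N(−d₁) = 0.039543,  N(−d₂) = 0.054290
Put price V = K·e^{−rT}·N(−d₂) − S·N(−d₁) = 7.312792 − 6.869451 = 0.443341
Δ = −N(−d₁) = -0.039543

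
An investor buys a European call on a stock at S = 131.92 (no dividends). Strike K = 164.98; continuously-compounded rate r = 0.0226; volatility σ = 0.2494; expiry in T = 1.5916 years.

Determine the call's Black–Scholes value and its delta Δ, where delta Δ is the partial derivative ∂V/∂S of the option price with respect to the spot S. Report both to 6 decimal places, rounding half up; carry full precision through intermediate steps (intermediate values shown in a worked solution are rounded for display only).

σ√T = 0.2494·√1.5916 = 0.314640
d₁ = (ln(S/K) + (r+σ²/2)T) / (σ√T) = (ln(131.92/164.98) + (0.0226+0.2494²/2)·1.5916) / 0.314640 = (-0.223629 + 0.085469) / 0.314640 = -0.439104
d₂ = d₁ − σ√T = -0.439104 − 0.314640 = -0.753743
e^{−rT} = e^{−0.0226·1.5916} = 0.964669
N(d₁) = 0.330293,  N(d₂) = 0.225502
Call price V = S·N(d₁) − K·e^{−rT}·N(d₂) = 43.572287 − 35.888850 = 7.683437
Δ = N(d₁) = 0.330293

price = 7.683437
Δ = 0.330293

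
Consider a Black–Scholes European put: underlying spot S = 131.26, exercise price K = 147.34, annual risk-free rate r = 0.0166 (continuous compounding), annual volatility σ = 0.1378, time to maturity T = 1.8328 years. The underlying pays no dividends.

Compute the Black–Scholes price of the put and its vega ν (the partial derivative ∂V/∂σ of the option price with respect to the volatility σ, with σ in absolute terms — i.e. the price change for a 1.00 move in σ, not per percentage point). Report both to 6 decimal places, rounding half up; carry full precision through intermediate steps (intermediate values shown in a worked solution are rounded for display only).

σ√T = 0.1378·√1.8328 = 0.186555
d₁ = (ln(S/K) + (r+σ²/2)T) / (σ√T) = (ln(131.26/147.34) + (0.0166+0.1378²/2)·1.8328) / 0.186555 = (-0.115563 + 0.047826) / 0.186555 = -0.363094
d₂ = d₁ − σ√T = -0.363094 − 0.186555 = -0.549649
e^{−rT} = e^{−0.0166·1.8328} = 0.970034
N(−d₁) = 0.641733,  N(−d₂) = 0.708720
Put price V = K·e^{−rT}·N(−d₂) − S·N(−d₁) = 101.293604 − 84.233809 = 17.059795
φ(d₁) = (1/√(2π))·e^{−d₁²/2} = 0.373493
ν = S·φ(d₁)·√T = 66.370024

price = 17.059795
ν = 66.370024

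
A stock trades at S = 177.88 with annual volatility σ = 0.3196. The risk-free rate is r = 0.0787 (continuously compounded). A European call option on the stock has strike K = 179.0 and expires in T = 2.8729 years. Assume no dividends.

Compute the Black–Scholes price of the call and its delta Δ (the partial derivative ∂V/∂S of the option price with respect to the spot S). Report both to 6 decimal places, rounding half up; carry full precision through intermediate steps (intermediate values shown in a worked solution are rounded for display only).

price = 54.480279
Δ = 0.750684

σ√T = 0.3196·√2.8729 = 0.541710
d₁ = (ln(S/K) + (r+σ²/2)T) / (σ√T) = (ln(177.88/179.0) + (0.0787+0.3196²/2)·2.8729) / 0.541710 = (-0.006277 + 0.372822) / 0.541710 = 0.676645
d₂ = d₁ − σ√T = 0.676645 − 0.541710 = 0.134935
e^{−rT} = e^{−0.0787·2.8729} = 0.797641
N(d₁) = 0.750684,  N(d₂) = 0.553668
Call price V = S·N(d₁) − K·e^{−rT}·N(d₂) = 133.531745 − 79.051466 = 54.480279
Δ = N(d₁) = 0.750684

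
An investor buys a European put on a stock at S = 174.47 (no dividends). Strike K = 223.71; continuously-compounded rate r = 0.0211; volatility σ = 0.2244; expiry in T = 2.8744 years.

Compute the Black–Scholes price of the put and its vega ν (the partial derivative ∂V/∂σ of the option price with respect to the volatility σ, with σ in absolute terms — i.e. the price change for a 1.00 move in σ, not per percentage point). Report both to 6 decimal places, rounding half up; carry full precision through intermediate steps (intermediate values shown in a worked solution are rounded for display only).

σ√T = 0.2244·√2.8744 = 0.380449
d₁ = (ln(S/K) + (r+σ²/2)T) / (σ√T) = (ln(174.47/223.71) + (0.0211+0.2244²/2)·2.8744) / 0.380449 = (-0.248598 + 0.133021) / 0.380449 = -0.303792
d₂ = d₁ − σ√T = -0.303792 − 0.380449 = -0.684241
e^{−rT} = e^{−0.0211·2.8744} = 0.941153
N(−d₁) = 0.619357,  N(−d₂) = 0.753088
Put price V = K·e^{−rT}·N(−d₂) − S·N(−d₁) = 158.559200 − 108.059155 = 50.500045
φ(d₁) = (1/√(2π))·e^{−d₁²/2} = 0.380952
ν = S·φ(d₁)·√T = 112.684468

price = 50.500045
ν = 112.684468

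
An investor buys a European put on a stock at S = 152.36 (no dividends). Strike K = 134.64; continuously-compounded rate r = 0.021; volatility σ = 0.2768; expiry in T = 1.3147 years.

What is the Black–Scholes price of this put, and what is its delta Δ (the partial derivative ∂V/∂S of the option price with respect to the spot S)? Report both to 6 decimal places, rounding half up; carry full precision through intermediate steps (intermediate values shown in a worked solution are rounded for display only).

σ√T = 0.2768·√1.3147 = 0.317380
d₁ = (ln(S/K) + (r+σ²/2)T) / (σ√T) = (ln(152.36/134.64) + (0.021+0.2768²/2)·1.3147) / 0.317380 = (0.123642 + 0.077974) / 0.317380 = 0.635249
d₂ = d₁ − σ√T = 0.635249 − 0.317380 = 0.317869
e^{−rT} = e^{−0.021·1.3147} = 0.972769
N(−d₁) = 0.262633,  N(−d₂) = 0.375292
Put price V = K·e^{−rT}·N(−d₂) − S·N(−d₁) = 49.153359 − 40.014762 = 9.138597
Δ = −N(−d₁) = -0.262633

price = 9.138597
Δ = -0.262633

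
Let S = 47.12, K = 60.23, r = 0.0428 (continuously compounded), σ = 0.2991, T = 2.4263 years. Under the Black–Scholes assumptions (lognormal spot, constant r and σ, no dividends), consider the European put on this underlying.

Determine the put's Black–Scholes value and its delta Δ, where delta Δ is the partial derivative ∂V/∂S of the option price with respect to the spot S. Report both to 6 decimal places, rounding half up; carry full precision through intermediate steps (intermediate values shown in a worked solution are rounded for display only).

σ√T = 0.2991·√2.4263 = 0.465896
d₁ = (ln(S/K) + (r+σ²/2)T) / (σ√T) = (ln(47.12/60.23) + (0.0428+0.2991²/2)·2.4263) / 0.465896 = (-0.245473 + 0.212375) / 0.465896 = -0.071042
d₂ = d₁ − σ√T = -0.071042 − 0.465896 = -0.536937
e^{−rT} = e^{−0.0428·2.4263} = 0.901364
N(−d₁) = 0.528318,  N(−d₂) = 0.704345
Put price V = K·e^{−rT}·N(−d₂) − S·N(−d₁) = 38.238287 − 24.894330 = 13.343957
Δ = −N(−d₁) = -0.528318

price = 13.343957
Δ = -0.528318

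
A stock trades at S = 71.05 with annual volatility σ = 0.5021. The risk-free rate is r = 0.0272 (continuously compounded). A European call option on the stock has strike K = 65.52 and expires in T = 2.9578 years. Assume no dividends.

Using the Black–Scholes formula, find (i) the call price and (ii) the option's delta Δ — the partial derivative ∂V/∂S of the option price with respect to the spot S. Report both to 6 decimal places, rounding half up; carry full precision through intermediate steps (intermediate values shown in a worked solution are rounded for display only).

σ√T = 0.5021·√2.9578 = 0.863524
d₁ = (ln(S/K) + (r+σ²/2)T) / (σ√T) = (ln(71.05/65.52) + (0.0272+0.5021²/2)·2.9578) / 0.863524 = (0.081028 + 0.453289) / 0.863524 = 0.618764
d₂ = d₁ − σ√T = 0.618764 − 0.863524 = -0.244760
e^{−rT} = e^{−0.0272·2.9578} = 0.922699
N(d₁) = 0.731964,  N(d₂) = 0.403321
Call price V = S·N(d₁) − K·e^{−rT}·N(d₂) = 52.006047 − 24.382866 = 27.623181
Δ = N(d₁) = 0.731964

price = 27.623181
Δ = 0.731964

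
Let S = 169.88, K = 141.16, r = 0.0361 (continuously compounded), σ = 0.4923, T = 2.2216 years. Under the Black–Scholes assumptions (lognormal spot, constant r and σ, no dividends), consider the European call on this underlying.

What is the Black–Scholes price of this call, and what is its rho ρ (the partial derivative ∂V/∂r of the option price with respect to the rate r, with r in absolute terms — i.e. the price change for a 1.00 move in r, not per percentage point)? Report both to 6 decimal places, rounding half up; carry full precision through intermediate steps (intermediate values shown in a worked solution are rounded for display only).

σ√T = 0.4923·√2.2216 = 0.733775
d₁ = (ln(S/K) + (r+σ²/2)T) / (σ√T) = (ln(169.88/141.16) + (0.0361+0.4923²/2)·2.2216) / 0.733775 = (0.185198 + 0.349412) / 0.733775 = 0.728576
d₂ = d₁ − σ√T = 0.728576 − 0.733775 = -0.005199
e^{−rT} = e^{−0.0361·2.2216} = 0.922932
N(d₁) = 0.766870,  N(d₂) = 0.497926
Call price V = S·N(d₁) − K·e^{−rT}·N(d₂) = 130.275791 − 64.870342 = 65.405450
ρ = K·T·e^{−rT}·N(d₂) = 144.115951

price = 65.405450
ρ = 144.115951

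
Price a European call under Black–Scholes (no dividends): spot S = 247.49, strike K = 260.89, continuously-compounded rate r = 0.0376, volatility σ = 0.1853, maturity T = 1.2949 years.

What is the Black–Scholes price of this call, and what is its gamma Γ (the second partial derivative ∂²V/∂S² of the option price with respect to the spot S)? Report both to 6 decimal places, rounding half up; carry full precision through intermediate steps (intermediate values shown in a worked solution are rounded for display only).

σ√T = 0.1853·√1.2949 = 0.210860
d₁ = (ln(S/K) + (r+σ²/2)T) / (σ√T) = (ln(247.49/260.89) + (0.0376+0.1853²/2)·1.2949) / 0.210860 = (-0.052729 + 0.070919) / 0.210860 = 0.086268
d₂ = d₁ − σ√T = 0.086268 − 0.210860 = -0.124592
e^{−rT} = e^{−0.0376·1.2949} = 0.952478
N(d₁) = 0.534373,  N(d₂) = 0.450423
Call price V = S·N(d₁) − K·e^{−rT}·N(d₂) = 132.252057 − 111.926617 = 20.325440
φ(d₁) = (1/√(2π))·e^{−d₁²/2} = 0.397461
Γ = φ(d₁) / (S·σ·√T) = 0.007616

price = 20.325440
Γ = 0.007616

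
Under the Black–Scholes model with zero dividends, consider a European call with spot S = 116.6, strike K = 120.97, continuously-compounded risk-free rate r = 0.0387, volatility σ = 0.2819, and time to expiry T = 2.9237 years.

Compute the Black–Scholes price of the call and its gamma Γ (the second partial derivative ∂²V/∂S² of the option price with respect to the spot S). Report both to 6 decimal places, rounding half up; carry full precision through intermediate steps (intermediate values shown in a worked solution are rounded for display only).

price = 25.938610
Γ = 0.006554

σ√T = 0.2819·√2.9237 = 0.482016
d₁ = (ln(S/K) + (r+σ²/2)T) / (σ√T) = (ln(116.6/120.97) + (0.0387+0.2819²/2)·2.9237) / 0.482016 = (-0.036793 + 0.229317) / 0.482016 = 0.399413
d₂ = d₁ − σ√T = 0.399413 − 0.482016 = -0.082603
e^{−rT} = e^{−0.0387·2.9237} = 0.893019
N(d₁) = 0.655206,  N(d₂) = 0.467084
Call price V = S·N(d₁) − K·e^{−rT}·N(d₂) = 76.396979 − 50.458369 = 25.938610
φ(d₁) = (1/√(2π))·e^{−d₁²/2} = 0.368357
Γ = φ(d₁) / (S·σ·√T) = 0.006554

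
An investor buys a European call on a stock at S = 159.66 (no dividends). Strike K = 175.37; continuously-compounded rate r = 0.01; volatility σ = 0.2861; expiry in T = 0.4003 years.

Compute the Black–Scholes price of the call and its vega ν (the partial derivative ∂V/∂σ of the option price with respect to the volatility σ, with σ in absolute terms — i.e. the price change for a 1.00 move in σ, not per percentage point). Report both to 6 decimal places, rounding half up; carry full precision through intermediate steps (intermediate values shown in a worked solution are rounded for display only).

σ√T = 0.2861·√0.4003 = 0.181013
d₁ = (ln(S/K) + (r+σ²/2)T) / (σ√T) = (ln(159.66/175.37) + (0.01+0.2861²/2)·0.4003) / 0.181013 = (-0.093851 + 0.020386) / 0.181013 = -0.405857
d₂ = d₁ − σ√T = -0.405857 − 0.181013 = -0.586870
e^{−rT} = e^{−0.01·0.4003} = 0.996005
N(d₁) = 0.342424,  N(d₂) = 0.278645
Call price V = S·N(d₁) − K·e^{−rT}·N(d₂) = 54.671386 − 48.670818 = 6.000568
φ(d₁) = (1/√(2π))·e^{−d₁²/2} = 0.367402
ν = S·φ(d₁)·√T = 37.113380

price = 6.000568
ν = 37.113380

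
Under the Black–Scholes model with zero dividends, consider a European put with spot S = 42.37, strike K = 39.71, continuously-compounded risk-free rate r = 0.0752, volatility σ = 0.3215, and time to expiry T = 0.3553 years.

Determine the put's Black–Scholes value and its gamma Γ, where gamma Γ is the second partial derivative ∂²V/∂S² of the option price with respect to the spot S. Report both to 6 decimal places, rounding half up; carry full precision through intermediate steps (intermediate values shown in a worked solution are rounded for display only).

σ√T = 0.3215·√0.3553 = 0.191637
d₁ = (ln(S/K) + (r+σ²/2)T) / (σ√T) = (ln(42.37/39.71) + (0.0752+0.3215²/2)·0.3553) / 0.191637 = (0.064838 + 0.045081) / 0.191637 = 0.573577
d₂ = d₁ − σ√T = 0.573577 − 0.191637 = 0.381940
e^{−rT} = e^{−0.0752·0.3553} = 0.973635
N(−d₁) = 0.283127,  N(−d₂) = 0.351253
Put price V = K·e^{−rT}·N(−d₂) − S·N(−d₁) = 13.580506 − 11.996092 = 1.584414
φ(d₁) = (1/√(2π))·e^{−d₁²/2} = 0.338431
Γ = φ(d₁) / (S·σ·√T) = 0.041681

price = 1.584414
Γ = 0.041681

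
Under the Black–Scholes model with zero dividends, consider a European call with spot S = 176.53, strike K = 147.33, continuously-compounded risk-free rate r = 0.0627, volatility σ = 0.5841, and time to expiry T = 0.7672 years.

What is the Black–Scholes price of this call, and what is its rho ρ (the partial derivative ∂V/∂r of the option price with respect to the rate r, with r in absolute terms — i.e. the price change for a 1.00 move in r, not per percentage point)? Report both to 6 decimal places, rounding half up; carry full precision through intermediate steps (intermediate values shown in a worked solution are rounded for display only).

σ√T = 0.5841·√0.7672 = 0.511613
d₁ = (ln(S/K) + (r+σ²/2)T) / (σ√T) = (ln(176.53/147.33) + (0.0627+0.5841²/2)·0.7672) / 0.511613 = (0.180816 + 0.178977) / 0.511613 = 0.703253
d₂ = d₁ − σ√T = 0.703253 − 0.511613 = 0.191640
e^{−rT} = e^{−0.0627·0.7672} = 0.953035
N(d₁) = 0.759051,  N(d₂) = 0.575988
Call price V = S·N(d₁) − K·e^{−rT}·N(d₂) = 133.995251 − 80.874841 = 53.120410
ρ = K·T·e^{−rT}·N(d₂) = 62.047178

price = 53.120410
ρ = 62.047178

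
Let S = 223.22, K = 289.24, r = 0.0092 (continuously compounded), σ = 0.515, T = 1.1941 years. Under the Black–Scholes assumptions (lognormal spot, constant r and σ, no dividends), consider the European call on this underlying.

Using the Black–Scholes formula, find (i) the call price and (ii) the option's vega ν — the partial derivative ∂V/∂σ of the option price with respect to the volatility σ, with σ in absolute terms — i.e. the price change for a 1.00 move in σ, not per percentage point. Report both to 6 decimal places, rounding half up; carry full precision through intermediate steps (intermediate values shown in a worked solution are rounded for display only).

σ√T = 0.515·√1.1941 = 0.562766
d₁ = (ln(S/K) + (r+σ²/2)T) / (σ√T) = (ln(223.22/289.24) + (0.0092+0.515²/2)·1.1941) / 0.562766 = (-0.259099 + 0.169338) / 0.562766 = -0.159499
d₂ = d₁ − σ√T = -0.159499 − 0.562766 = -0.722265
e^{−rT} = e^{−0.0092·1.1941} = 0.989074
N(d₁) = 0.436638,  N(d₂) = 0.235066
Call price V = S·N(d₁) − K·e^{−rT}·N(d₂) = 97.466291 − 67.247607 = 30.218684
φ(d₁) = (1/√(2π))·e^{−d₁²/2} = 0.393900
ν = S·φ(d₁)·√T = 96.081394

price = 30.218684
ν = 96.081394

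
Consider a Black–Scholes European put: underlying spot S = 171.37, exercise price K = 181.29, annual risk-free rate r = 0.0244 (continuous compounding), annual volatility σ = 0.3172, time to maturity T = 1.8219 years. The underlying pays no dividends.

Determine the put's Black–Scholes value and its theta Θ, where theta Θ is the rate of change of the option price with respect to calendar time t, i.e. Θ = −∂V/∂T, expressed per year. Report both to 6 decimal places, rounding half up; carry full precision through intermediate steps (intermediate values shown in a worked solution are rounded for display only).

σ√T = 0.3172·√1.8219 = 0.428150
d₁ = (ln(S/K) + (r+σ²/2)T) / (σ√T) = (ln(171.37/181.29) + (0.0244+0.3172²/2)·1.8219) / 0.428150 = (-0.056273 + 0.136110) / 0.428150 = 0.186471
d₂ = d₁ − σ√T = 0.186471 − 0.428150 = -0.241679
e^{−rT} = e^{−0.0244·1.8219} = 0.956519
N(−d₁) = 0.426038,  N(−d₂) = 0.595485
Put price V = K·e^{−rT}·N(−d₂) − S·N(−d₁) = 103.261569 − 73.010099 = 30.251471
φ(d₁) = (1/√(2π))·e^{−d₁²/2} = 0.392066
Θ = −S·φ(d₁)·σ/(2√T) + r·K·e^{−rT}·N(−d₂) = −7.894694 + 2.519582 = -5.375111

price = 30.251471
Θ = -5.375111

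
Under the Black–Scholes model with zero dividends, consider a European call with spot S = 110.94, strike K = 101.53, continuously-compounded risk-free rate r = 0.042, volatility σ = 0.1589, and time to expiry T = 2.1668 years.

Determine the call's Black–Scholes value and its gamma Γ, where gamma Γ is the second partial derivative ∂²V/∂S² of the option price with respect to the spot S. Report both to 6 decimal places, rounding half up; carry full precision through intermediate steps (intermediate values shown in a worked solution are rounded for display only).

σ√T = 0.1589·√2.1668 = 0.233902
d₁ = (ln(S/K) + (r+σ²/2)T) / (σ√T) = (ln(110.94/101.53) + (0.042+0.1589²/2)·2.1668) / 0.233902 = (0.088635 + 0.118361) / 0.233902 = 0.884969
d₂ = d₁ − σ√T = 0.884969 − 0.233902 = 0.651068
e^{−rT} = e^{−0.042·2.1668} = 0.913013
N(d₁) = 0.811913,  N(d₂) = 0.742499
Call price V = S·N(d₁) − K·e^{−rT}·N(d₂) = 90.073673 − 68.828259 = 21.245414
φ(d₁) = (1/√(2π))·e^{−d₁²/2} = 0.269679
Γ = φ(d₁) / (S·σ·√T) = 0.010393

price = 21.245414
Γ = 0.010393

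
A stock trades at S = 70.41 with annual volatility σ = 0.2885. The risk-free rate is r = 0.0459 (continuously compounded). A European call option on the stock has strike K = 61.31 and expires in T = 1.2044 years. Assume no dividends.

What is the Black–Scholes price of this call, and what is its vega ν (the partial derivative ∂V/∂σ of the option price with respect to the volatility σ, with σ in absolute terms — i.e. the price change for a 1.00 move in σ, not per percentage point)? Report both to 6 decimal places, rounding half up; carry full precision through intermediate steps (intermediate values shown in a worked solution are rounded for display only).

price = 15.723374
ν = 22.918153

σ√T = 0.2885·√1.2044 = 0.316615
d₁ = (ln(S/K) + (r+σ²/2)T) / (σ√T) = (ln(70.41/61.31) + (0.0459+0.2885²/2)·1.2044) / 0.316615 = (0.138392 + 0.105404) / 0.316615 = 0.770011
d₂ = d₁ − σ√T = 0.770011 − 0.316615 = 0.453396
e^{−rT} = e^{−0.0459·1.2044} = 0.946218
N(d₁) = 0.779353,  N(d₂) = 0.674868
Call price V = S·N(d₁) − K·e^{−rT}·N(d₂) = 54.874260 − 39.150886 = 15.723374
φ(d₁) = (1/√(2π))·e^{−d₁²/2} = 0.296592
ν = S·φ(d₁)·√T = 22.918153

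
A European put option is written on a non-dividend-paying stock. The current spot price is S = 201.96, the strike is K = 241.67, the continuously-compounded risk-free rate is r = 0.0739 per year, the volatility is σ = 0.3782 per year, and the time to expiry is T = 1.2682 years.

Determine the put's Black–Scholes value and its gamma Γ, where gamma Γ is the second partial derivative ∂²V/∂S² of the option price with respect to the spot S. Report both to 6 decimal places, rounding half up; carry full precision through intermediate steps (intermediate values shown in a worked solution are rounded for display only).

σ√T = 0.3782·√1.2682 = 0.425908
d₁ = (ln(S/K) + (r+σ²/2)T) / (σ√T) = (ln(201.96/241.67) + (0.0739+0.3782²/2)·1.2682) / 0.425908 = (-0.179504 + 0.184419) / 0.425908 = 0.011540
d₂ = d₁ − σ√T = 0.011540 − 0.425908 = -0.414367
e^{−rT} = e^{−0.0739·1.2682} = 0.910538
N(−d₁) = 0.495396,  N(−d₂) = 0.660697
Put price V = K·e^{−rT}·N(−d₂) − S·N(−d₁) = 145.386232 − 100.050210 = 45.336022
φ(d₁) = (1/√(2π))·e^{−d₁²/2} = 0.398916
Γ = φ(d₁) / (S·σ·√T) = 0.004638

price = 45.336022
Γ = 0.004638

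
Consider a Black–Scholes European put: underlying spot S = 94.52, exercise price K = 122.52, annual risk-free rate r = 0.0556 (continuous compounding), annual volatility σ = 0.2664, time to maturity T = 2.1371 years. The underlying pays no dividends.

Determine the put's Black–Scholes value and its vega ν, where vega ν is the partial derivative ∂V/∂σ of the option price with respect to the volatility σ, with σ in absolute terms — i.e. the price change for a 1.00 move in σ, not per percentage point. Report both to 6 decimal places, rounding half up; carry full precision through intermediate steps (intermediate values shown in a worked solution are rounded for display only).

σ√T = 0.2664·√2.1371 = 0.389445
d₁ = (ln(S/K) + (r+σ²/2)T) / (σ√T) = (ln(94.52/122.52) + (0.0556+0.2664²/2)·2.1371) / 0.389445 = (-0.259463 + 0.194657) / 0.389445 = -0.166406
d₂ = d₁ − σ√T = -0.166406 − 0.389445 = -0.555852
e^{−rT} = e^{−0.0556·2.1371} = 0.887965
N(−d₁) = 0.566081,  N(−d₂) = 0.710844
Put price V = K·e^{−rT}·N(−d₂) − S·N(−d₁) = 77.335192 − 53.506014 = 23.829177
φ(d₁) = (1/√(2π))·e^{−d₁²/2} = 0.393457
ν = S·φ(d₁)·√T = 54.366724

price = 23.829177
ν = 54.366724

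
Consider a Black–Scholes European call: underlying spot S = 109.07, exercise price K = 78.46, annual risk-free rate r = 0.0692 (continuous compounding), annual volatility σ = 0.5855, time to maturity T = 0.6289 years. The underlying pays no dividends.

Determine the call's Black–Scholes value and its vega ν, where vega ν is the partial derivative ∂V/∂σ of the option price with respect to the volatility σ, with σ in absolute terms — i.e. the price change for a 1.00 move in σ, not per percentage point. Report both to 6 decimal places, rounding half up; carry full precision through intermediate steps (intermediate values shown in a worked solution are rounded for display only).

price = 38.896200
ν = 20.190696

σ√T = 0.5855·√0.6289 = 0.464320
d₁ = (ln(S/K) + (r+σ²/2)T) / (σ√T) = (ln(109.07/78.46) + (0.0692+0.5855²/2)·0.6289) / 0.464320 = (0.329401 + 0.151317) / 0.464320 = 1.035314
d₂ = d₁ − σ√T = 1.035314 − 0.464320 = 0.570994
e^{−rT} = e^{−0.0692·0.6289} = 0.957414
N(d₁) = 0.849739,  N(d₂) = 0.715998
Call price V = S·N(d₁) − K·e^{−rT}·N(d₂) = 92.681026 − 53.784825 = 38.896200
φ(d₁) = (1/√(2π))·e^{−d₁²/2} = 0.233429
ν = S·φ(d₁)·√T = 20.190696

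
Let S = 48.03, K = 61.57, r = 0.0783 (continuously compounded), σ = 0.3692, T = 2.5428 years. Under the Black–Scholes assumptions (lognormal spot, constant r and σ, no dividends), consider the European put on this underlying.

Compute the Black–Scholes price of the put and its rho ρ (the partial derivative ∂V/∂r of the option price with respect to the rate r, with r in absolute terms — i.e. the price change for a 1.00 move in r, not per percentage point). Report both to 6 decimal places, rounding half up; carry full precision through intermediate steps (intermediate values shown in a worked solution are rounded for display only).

price = 12.651671
ρ = -83.044762

σ√T = 0.3692·√2.5428 = 0.588732
d₁ = (ln(S/K) + (r+σ²/2)T) / (σ√T) = (ln(48.03/61.57) + (0.0783+0.3692²/2)·2.5428) / 0.588732 = (-0.248349 + 0.372404) / 0.588732 = 0.210716
d₂ = d₁ − σ√T = 0.210716 − 0.588732 = -0.378017
e^{−rT} = e^{−0.0783·2.5428} = 0.819467
N(−d₁) = 0.416555,  N(−d₂) = 0.647291
Put price V = K·e^{−rT}·N(−d₂) − S·N(−d₁) = 32.658786 − 20.007115 = 12.651671
ρ = −K·T·e^{−rT}·N(−d₂) = -83.044762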